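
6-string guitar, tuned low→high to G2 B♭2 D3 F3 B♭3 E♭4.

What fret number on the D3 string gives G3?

G3 is 5 semitones above the open D3 (D–Eb–E–F–Gb–G), so it sits at fret 5.

5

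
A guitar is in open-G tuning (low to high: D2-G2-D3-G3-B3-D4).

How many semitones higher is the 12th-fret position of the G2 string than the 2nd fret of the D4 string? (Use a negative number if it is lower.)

G2 at fret 12 → G3 (MIDI 55); D4 at fret 2 → E4 (MIDI 64).
55 − 64 = -9, so the two pitches are 9 semitones apart.

-9 semitones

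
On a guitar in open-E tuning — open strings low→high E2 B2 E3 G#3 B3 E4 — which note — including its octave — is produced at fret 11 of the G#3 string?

G4

G#3 is MIDI 56. Adding 11 gives 67, which is G4.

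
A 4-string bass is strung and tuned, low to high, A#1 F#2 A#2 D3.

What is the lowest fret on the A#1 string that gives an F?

7

From A#1, count semitones up the chromatic scale until reaching F: A#–B–C–C#–D–D#–E–F — 7 steps.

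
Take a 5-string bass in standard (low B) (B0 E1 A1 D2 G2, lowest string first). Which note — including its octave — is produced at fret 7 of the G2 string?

D3

The open G2 string plus 7 semitones: G–G#–A–A#–B–C–C#–D.
The walk passes from B into C once, so the octave number goes from 2 to 3.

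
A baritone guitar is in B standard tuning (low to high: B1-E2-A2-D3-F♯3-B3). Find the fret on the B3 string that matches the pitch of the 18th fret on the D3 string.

D3 at fret 18 is D3 + 18 semitones = G♯4.
The open B3 string is 9 semitones above the open D3, so the same pitch on the B3 string lies at fret 18 − 9 = 9.

9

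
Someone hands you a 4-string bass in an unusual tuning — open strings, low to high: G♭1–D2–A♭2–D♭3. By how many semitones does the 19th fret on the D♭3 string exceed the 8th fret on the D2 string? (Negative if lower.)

D♭3 at fret 19 → A♭4 (MIDI 68); D2 at fret 8 → B♭2 (MIDI 46).
68 − 46 = 22, so the two pitches are 22 semitones apart.

22 semitones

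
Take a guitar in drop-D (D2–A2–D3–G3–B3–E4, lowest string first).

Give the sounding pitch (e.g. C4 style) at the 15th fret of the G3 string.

Each fret is one semitone, so G3 + 15 = A#4.
(Equivalently spelled Bb4.)

A#4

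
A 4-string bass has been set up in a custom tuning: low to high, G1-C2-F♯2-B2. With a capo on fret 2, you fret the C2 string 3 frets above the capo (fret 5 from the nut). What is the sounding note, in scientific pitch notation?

F2

The capo raises the open C2 by 2 semitones to D2; fretting 3 more gives C2 + 2 + 3 = C2 + 5 semitones = F2.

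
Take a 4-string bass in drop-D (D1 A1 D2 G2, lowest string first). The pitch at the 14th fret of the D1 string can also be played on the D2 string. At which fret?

D1 at fret 14 is D1 + 14 semitones = E2.
The open D2 string is 12 semitones above the open D1, so the same pitch on the D2 string lies at fret 14 − 12 = 2.

2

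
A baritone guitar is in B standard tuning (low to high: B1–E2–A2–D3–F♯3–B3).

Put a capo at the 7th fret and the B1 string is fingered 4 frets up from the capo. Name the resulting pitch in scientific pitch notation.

The capo raises the open B1 by 7 semitones to F♯2; fretting 4 more gives B1 + 7 + 4 = B1 + 11 semitones = A♯2.

A♯2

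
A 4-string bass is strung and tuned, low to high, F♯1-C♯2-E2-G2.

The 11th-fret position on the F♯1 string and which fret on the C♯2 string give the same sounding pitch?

4

Fret 11 on F♯1 is MIDI 30 + 11 = 41 (F2). On the C♯2 string (open MIDI 37), that pitch is 41 − 37 = fret 4.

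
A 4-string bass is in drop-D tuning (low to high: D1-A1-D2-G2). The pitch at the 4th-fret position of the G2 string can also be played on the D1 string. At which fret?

G2 at fret 4 is G2 + 4 semitones = B2.
The open D1 string is 17 semitones below the open G2, so the same pitch on the D1 string lies at fret 4 + 17 = 21.

21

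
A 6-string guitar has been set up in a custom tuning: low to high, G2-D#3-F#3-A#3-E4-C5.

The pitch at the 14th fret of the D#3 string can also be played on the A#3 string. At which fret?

Fret 14 on D#3 is MIDI 51 + 14 = 65 (F4). On the A#3 string (open MIDI 58), that pitch is 65 − 58 = fret 7.

7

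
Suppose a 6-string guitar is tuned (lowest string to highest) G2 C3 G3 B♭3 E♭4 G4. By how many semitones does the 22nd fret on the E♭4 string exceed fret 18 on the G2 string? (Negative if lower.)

24 semitones

E♭4 at fret 22 → D♭6 (MIDI 85); G2 at fret 18 → D♭4 (MIDI 61).
85 − 61 = 24, so the two pitches are 24 semitones apart.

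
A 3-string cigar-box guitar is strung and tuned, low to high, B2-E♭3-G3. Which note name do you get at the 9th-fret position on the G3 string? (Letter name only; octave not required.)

E

The open G3 string plus 9 semitones: G–Ab–A–Bb–B–C–Db–D–Eb–E.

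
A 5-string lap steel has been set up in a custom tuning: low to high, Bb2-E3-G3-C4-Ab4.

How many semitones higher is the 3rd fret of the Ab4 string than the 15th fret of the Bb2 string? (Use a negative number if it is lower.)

10 semitones

Ab4 at fret 3 → B4 (MIDI 71); Bb2 at fret 15 → Db4 (MIDI 61).
71 − 61 = 10, so the two pitches are 10 semitones apart.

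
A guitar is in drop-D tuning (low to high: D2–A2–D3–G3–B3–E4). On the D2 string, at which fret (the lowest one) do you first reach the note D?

From D2, count semitones up the chromatic scale until reaching D: D — 0 steps.

0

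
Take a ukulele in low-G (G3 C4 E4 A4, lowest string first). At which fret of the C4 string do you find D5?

14

D5 is 14 semitones above the open C4 (C–C#–D–D#–…–C–C#–D), so it sits at fret 14.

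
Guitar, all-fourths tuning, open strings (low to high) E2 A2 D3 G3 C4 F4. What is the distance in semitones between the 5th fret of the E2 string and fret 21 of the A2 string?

E2 at fret 5 → A2 (MIDI 45); A2 at fret 21 → F♯4 (MIDI 66).
45 − 66 = -21, so the two pitches are 21 semitones apart, with F♯4 the higher.

21 semitones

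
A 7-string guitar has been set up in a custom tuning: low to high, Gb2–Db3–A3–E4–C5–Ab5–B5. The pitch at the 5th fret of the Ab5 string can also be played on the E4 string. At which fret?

21

Fret 5 on Ab5 is MIDI 80 + 5 = 85 (Db6). On the E4 string (open MIDI 64), that pitch is 85 − 64 = fret 21.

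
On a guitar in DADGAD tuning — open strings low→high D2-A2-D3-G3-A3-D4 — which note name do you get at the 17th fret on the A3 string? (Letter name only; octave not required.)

The open A3 string plus 17 semitones: A–A#–B–C–…–C–C#–D.

D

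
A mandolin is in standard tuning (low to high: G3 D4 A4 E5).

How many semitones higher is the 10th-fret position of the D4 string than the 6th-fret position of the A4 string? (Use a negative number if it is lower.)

-3 semitones

D4 at fret 10 → C5 (MIDI 72); A4 at fret 6 → D#5 (MIDI 75).
72 − 75 = -3, so the two pitches are 3 semitones apart.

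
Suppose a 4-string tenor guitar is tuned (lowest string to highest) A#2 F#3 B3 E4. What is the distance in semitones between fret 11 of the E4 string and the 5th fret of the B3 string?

E4 at fret 11 → D#5 (MIDI 75); B3 at fret 5 → E4 (MIDI 64).
75 − 64 = 11, so the two pitches are 11 semitones apart, with D#5 the higher.

11 semitones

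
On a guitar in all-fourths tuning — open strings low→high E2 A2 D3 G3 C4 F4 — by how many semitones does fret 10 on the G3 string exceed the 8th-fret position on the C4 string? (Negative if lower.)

-3 semitones

G3 at fret 10 → F4 (MIDI 65); C4 at fret 8 → G♯4 (MIDI 68).
65 − 68 = -3, so the two pitches are 3 semitones apart.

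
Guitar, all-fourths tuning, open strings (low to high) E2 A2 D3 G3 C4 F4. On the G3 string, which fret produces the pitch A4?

14

A4 is 14 semitones above the open G3 (G–G#–A–A#–…–G–G#–A), so it sits at fret 14.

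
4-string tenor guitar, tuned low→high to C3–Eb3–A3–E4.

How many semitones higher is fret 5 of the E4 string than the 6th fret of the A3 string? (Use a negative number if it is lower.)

6 semitones

E4 at fret 5 → A4 (MIDI 69); A3 at fret 6 → Eb4 (MIDI 63).
69 − 63 = 6, so the two pitches are 6 semitones apart.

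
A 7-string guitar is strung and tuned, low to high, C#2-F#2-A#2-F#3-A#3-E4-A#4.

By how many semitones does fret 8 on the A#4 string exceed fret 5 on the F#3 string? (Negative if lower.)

A#4 at fret 8 → F#5 (MIDI 78); F#3 at fret 5 → B3 (MIDI 59).
78 − 59 = 19, so the two pitches are 19 semitones apart.

19 semitones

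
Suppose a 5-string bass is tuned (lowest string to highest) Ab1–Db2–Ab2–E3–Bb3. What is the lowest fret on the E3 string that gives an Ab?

4

From E3, count semitones up the chromatic scale until reaching Ab: E–F–Gb–G–Ab — 4 steps.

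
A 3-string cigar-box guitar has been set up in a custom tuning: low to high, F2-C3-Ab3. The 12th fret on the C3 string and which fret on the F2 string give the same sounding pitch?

Fret 12 on C3 is MIDI 48 + 12 = 60 (C4). On the F2 string (open MIDI 41), that pitch is 60 − 41 = fret 19.

19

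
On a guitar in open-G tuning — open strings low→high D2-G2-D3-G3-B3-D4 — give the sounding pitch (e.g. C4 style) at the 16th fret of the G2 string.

The open G2 string plus 16 semitones: G–G#–A–A#–…–A–A#–B.
The walk passes from B into C once, so the octave number goes from 2 to 3.

B3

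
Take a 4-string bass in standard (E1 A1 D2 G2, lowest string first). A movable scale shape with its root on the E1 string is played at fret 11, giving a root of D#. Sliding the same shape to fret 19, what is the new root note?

B

Moving from fret 11 to fret 19 shifts the root by 8 semitones.
D# up 8 semitones is B.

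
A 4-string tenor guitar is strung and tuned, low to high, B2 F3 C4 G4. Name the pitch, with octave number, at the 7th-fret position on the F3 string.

C4

Each fret is one semitone, so F3 + 7 = C4.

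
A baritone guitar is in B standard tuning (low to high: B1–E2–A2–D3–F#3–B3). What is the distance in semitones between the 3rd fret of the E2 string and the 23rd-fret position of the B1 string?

15 semitones

E2 at fret 3 → G2 (MIDI 43); B1 at fret 23 → A#3 (MIDI 58).
43 − 58 = -15, so the two pitches are 15 semitones apart, with A#3 the higher.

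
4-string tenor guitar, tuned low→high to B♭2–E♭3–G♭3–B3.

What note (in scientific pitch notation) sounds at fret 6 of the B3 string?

F4

Each fret is one semitone, so B3 + 6 = F4.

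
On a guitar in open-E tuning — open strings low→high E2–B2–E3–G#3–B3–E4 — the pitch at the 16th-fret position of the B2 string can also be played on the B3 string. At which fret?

Fret 16 on B2 is MIDI 47 + 16 = 63 (D#4). On the B3 string (open MIDI 59), that pitch is 63 − 59 = fret 4.

4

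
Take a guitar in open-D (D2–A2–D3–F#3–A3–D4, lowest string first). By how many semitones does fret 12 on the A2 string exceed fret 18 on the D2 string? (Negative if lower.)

A2 at fret 12 → A3 (MIDI 57); D2 at fret 18 → G#3 (MIDI 56).
57 − 56 = 1, so the two pitches are 1 semitone apart.

1 semitone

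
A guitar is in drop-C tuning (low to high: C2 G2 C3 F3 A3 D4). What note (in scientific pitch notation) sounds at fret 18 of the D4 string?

D4 is MIDI 62. Adding 18 gives 80, which is G#5.

G#5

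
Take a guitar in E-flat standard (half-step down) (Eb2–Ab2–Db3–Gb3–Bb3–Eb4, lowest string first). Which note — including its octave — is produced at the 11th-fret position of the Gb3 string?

The open Gb3 string plus 11 semitones: Gb–G–Ab–A–…–Eb–E–F.
The walk passes from B into C once, so the octave number goes from 3 to 4.

F4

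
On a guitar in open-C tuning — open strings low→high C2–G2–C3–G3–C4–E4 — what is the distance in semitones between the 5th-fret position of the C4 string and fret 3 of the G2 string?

19 semitones

C4 at fret 5 → F4 (MIDI 65); G2 at fret 3 → A#2 (MIDI 46).
65 − 46 = 19, so the two pitches are 19 semitones apart, with F4 the higher.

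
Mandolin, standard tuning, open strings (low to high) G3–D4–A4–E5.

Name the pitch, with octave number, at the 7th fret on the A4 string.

A4 is MIDI 69. Adding 7 gives 76, which is E5.

E5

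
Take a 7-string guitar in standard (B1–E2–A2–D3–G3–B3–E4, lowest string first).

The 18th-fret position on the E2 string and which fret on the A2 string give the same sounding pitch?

13

E2 at fret 18 is E2 + 18 semitones = A♯3.
The open A2 string is 5 semitones above the open E2, so the same pitch on the A2 string lies at fret 18 − 5 = 13.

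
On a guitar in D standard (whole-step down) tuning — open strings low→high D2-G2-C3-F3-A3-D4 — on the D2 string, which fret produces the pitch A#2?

A#2 is 8 semitones above the open D2 (D–D#–E–F–F#–G–G#–A–A#), so it sits at fret 8.

8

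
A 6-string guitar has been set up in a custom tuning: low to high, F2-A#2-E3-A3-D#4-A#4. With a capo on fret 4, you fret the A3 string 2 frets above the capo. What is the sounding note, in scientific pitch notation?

The capo raises the open A3 by 4 semitones to C#4; fretting 2 more gives A3 + 4 + 2 = A3 + 6 semitones = D#4.
(Also written Eb.)

D#4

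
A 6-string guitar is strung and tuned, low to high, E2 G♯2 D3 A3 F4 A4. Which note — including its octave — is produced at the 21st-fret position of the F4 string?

D6

F4 is MIDI 65. Adding 21 gives 86, which is D6.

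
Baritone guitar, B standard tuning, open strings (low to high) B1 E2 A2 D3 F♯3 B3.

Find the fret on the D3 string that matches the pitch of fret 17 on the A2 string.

12

A2 at fret 17 is A2 + 17 semitones = D4.
The open D3 string is 5 semitones above the open A2, so the same pitch on the D3 string lies at fret 17 − 5 = 12.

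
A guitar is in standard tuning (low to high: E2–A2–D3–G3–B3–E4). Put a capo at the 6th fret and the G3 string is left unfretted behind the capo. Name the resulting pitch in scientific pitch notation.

C#4

The capo raises the open G3 by 6 semitones to C#4; fretting 0 more gives G3 + 6 + 0 = G3 + 6 semitones = C#4.
(Also written Db.)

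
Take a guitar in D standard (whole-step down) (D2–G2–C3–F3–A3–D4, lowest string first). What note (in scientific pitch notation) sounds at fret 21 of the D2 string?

D2 is MIDI 38. Adding 21 gives 59, which is B3.

B3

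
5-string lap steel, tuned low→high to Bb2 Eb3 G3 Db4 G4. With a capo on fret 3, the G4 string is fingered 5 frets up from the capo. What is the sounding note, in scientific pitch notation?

The capo raises the open G4 by 3 semitones to Bb4; fretting 5 more gives G4 + 3 + 5 = G4 + 8 semitones = Eb5.
(Also written D#.)

Eb5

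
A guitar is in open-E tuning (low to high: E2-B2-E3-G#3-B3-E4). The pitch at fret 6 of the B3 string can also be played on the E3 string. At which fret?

B3 at fret 6 is B3 + 6 semitones = F4.
The open E3 string is 7 semitones below the open B3, so the same pitch on the E3 string lies at fret 6 + 7 = 13.

13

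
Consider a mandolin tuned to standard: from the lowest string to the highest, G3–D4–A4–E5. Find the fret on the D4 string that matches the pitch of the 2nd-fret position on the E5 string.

E5 at fret 2 is E5 + 2 semitones = F♯5.
The open D4 string is 14 semitones below the open E5, so the same pitch on the D4 string lies at fret 2 + 14 = 16.

16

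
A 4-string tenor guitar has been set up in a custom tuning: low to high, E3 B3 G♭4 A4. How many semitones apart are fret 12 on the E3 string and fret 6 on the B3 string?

E3 at fret 12 → E4 (MIDI 64); B3 at fret 6 → F4 (MIDI 65).
64 − 65 = -1, so the two pitches are 1 semitone apart, with F4 the higher.

1 semitone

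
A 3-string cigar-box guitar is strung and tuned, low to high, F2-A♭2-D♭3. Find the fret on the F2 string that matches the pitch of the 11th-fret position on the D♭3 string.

19

D♭3 at fret 11 is D♭3 + 11 semitones = C4.
The open F2 string is 8 semitones below the open D♭3, so the same pitch on the F2 string lies at fret 11 + 8 = 19.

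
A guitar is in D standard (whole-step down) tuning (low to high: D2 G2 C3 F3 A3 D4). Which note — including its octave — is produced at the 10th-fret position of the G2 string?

F3

Each fret is one semitone, so G2 + 10 = F3.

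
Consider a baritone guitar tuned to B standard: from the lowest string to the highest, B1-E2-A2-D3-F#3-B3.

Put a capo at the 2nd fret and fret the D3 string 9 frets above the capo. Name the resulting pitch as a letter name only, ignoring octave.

C#

The capo raises the open D3 by 2 semitones to E3; fretting 9 more gives D3 + 2 + 9 = D3 + 11 semitones, landing on C#.
(Also written Db.)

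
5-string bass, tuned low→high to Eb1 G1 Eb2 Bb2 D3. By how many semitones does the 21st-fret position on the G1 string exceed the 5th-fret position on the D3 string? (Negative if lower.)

G1 at fret 21 → E3 (MIDI 52); D3 at fret 5 → G3 (MIDI 55).
52 − 55 = -3, so the two pitches are 3 semitones apart.

-3 semitones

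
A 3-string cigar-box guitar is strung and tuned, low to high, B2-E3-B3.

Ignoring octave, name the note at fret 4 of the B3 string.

D♯

The open B3 string plus 4 semitones: B–C–C#–D–D#.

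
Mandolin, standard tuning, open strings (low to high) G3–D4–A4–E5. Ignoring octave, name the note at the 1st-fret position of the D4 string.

The open D4 string plus 1 semitone: D–D#.
(Equivalently spelled Eb.)

D#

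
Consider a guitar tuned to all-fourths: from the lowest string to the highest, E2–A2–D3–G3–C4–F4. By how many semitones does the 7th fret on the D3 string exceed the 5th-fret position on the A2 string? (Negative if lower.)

D3 at fret 7 → A3 (MIDI 57); A2 at fret 5 → D3 (MIDI 50).
57 − 50 = 7, so the two pitches are 7 semitones apart.

7 semitones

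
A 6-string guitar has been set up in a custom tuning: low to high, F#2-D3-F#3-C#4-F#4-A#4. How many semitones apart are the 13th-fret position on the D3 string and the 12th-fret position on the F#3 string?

D3 at fret 13 → D#4 (MIDI 63); F#3 at fret 12 → F#4 (MIDI 66).
63 − 66 = -3, so the two pitches are 3 semitones apart, with F#4 the higher.

3 semitones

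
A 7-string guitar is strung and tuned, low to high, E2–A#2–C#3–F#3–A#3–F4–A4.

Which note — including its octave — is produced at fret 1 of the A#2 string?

B2

A#2 is MIDI 46. Adding 1 gives 47, which is B2.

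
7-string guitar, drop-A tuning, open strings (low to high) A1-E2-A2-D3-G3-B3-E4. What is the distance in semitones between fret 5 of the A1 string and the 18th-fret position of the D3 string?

A1 at fret 5 → D2 (MIDI 38); D3 at fret 18 → G♯4 (MIDI 68).
38 − 68 = -30, so the two pitches are 30 semitones apart, with G♯4 the higher.

30 semitones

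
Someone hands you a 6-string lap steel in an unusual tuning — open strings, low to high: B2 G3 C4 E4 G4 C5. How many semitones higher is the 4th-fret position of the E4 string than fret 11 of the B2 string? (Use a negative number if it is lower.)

E4 at fret 4 → G♯4 (MIDI 68); B2 at fret 11 → A♯3 (MIDI 58).
68 − 58 = 10, so the two pitches are 10 semitones apart.

10 semitones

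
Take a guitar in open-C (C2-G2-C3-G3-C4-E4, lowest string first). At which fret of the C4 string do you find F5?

17

F5 is 17 semitones above the open C4 (C–C#–D–D#–…–D#–E–F), so it sits at fret 17.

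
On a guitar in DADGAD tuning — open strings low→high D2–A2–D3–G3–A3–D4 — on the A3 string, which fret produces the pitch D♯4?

D♯4 is 6 semitones above the open A3 (A–A#–B–C–C#–D–D#), so it sits at fret 6.

6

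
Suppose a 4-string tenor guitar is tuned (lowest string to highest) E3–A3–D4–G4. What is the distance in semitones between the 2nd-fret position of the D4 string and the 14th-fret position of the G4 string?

17 semitones

D4 at fret 2 → E4 (MIDI 64); G4 at fret 14 → A5 (MIDI 81).
64 − 81 = -17, so the two pitches are 17 semitones apart, with A5 the higher.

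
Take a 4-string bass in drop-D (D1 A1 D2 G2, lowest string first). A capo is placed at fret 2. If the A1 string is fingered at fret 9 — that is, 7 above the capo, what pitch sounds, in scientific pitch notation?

The capo raises the open A1 by 2 semitones to B1; fretting 7 more gives A1 + 2 + 7 = A1 + 9 semitones = F♯2.

F♯2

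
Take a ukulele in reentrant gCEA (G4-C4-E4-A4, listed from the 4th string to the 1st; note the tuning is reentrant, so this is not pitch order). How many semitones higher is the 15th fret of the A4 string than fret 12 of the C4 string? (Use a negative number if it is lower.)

12 semitones

A4 at fret 15 → C6 (MIDI 84); C4 at fret 12 → C5 (MIDI 72).
84 − 72 = 12, so the two pitches are 12 semitones apart.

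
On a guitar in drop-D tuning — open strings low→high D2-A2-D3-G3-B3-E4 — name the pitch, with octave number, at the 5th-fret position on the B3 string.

Each fret is one semitone, so B3 + 5 = E4.

E4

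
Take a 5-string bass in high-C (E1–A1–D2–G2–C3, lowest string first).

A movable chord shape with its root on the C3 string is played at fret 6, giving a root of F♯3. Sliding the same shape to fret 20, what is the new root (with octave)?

G♯4

Moving from fret 6 to fret 20 shifts the root by 14 semitones.
F♯3 up 14 semitones is G♯4.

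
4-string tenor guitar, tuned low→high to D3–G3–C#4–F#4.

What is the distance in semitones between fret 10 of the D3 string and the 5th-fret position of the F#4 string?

11 semitones

D3 at fret 10 → C4 (MIDI 60); F#4 at fret 5 → B4 (MIDI 71).
60 − 71 = -11, so the two pitches are 11 semitones apart, with B4 the higher.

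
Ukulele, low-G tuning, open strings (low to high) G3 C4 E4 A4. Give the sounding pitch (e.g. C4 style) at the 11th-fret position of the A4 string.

The open A4 string plus 11 semitones: A–A#–B–C–…–F#–G–G#.
The walk passes from B into C once, so the octave number goes from 4 to 5.

G♯5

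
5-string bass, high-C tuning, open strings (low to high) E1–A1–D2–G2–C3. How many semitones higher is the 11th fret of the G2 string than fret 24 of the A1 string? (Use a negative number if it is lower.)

G2 at fret 11 → F#3 (MIDI 54); A1 at fret 24 → A3 (MIDI 57).
54 − 57 = -3, so the two pitches are 3 semitones apart.

-3 semitones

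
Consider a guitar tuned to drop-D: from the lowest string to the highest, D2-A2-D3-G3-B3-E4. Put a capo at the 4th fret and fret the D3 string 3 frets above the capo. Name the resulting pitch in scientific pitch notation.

A3

The capo raises the open D3 by 4 semitones to F♯3; fretting 3 more gives D3 + 4 + 3 = D3 + 7 semitones = A3.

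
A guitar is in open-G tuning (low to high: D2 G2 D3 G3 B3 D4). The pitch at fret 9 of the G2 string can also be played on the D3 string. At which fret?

2

Fret 9 on G2 is MIDI 43 + 9 = 52 (E3). On the D3 string (open MIDI 50), that pitch is 52 − 50 = fret 2.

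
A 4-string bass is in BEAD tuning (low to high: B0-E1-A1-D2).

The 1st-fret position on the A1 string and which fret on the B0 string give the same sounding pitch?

Fret 1 on A1 is MIDI 33 + 1 = 34 (A♯1). On the B0 string (open MIDI 23), that pitch is 34 − 23 = fret 11.

11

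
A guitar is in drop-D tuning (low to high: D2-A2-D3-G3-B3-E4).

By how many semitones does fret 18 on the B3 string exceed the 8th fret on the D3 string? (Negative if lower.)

B3 at fret 18 → F5 (MIDI 77); D3 at fret 8 → A#3 (MIDI 58).
77 − 58 = 19, so the two pitches are 19 semitones apart.

19 semitones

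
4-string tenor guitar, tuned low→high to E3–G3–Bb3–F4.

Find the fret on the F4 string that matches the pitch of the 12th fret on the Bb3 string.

Bb3 at fret 12 is Bb3 + 12 semitones = Bb4.
The open F4 string is 7 semitones above the open Bb3, so the same pitch on the F4 string lies at fret 12 − 7 = 5.

5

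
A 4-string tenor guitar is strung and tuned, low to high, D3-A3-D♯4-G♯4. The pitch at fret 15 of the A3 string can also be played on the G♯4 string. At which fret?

4

A3 at fret 15 is A3 + 15 semitones = C5.
The open G♯4 string is 11 semitones above the open A3, so the same pitch on the G♯4 string lies at fret 15 − 11 = 4.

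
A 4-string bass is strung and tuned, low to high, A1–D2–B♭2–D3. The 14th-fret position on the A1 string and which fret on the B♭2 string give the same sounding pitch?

Fret 14 on A1 is MIDI 33 + 14 = 47 (B2). On the B♭2 string (open MIDI 46), that pitch is 47 − 46 = fret 1.

1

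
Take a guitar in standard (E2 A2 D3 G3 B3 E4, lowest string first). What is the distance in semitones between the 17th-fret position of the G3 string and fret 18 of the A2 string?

G3 at fret 17 → C5 (MIDI 72); A2 at fret 18 → D#4 (MIDI 63).
72 − 63 = 9, so the two pitches are 9 semitones apart, with C5 the higher.

9 semitones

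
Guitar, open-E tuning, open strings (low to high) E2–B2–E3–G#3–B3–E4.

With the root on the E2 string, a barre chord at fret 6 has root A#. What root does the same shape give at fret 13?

F

Moving from fret 6 to fret 13 shifts the root by 7 semitones.
A# up 7 semitones is F.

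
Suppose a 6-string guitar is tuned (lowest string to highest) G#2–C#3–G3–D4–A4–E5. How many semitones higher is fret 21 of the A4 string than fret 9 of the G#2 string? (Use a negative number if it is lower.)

37 semitones

A4 at fret 21 → F#6 (MIDI 90); G#2 at fret 9 → F3 (MIDI 53).
90 − 53 = 37, so the two pitches are 37 semitones apart.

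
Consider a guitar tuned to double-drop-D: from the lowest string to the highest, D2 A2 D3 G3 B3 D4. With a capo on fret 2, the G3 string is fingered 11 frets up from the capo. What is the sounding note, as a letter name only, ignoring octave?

G♯

The capo raises the open G3 by 2 semitones to A3; fretting 11 more gives G3 + 2 + 11 = G3 + 13 semitones, landing on G♯.
(Also written A♭.)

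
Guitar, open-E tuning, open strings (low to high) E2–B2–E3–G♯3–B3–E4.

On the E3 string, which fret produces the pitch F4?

13

F4 is 13 semitones above the open E3 (E–F–F#–G–…–D#–E–F), so it sits at fret 13.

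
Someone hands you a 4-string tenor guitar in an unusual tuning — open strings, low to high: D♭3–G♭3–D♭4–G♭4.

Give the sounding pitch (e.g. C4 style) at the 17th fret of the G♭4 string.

The open G♭4 string plus 17 semitones: Gb–G–Ab–A–…–A–Bb–B.
The walk passes from B into C once, so the octave number goes from 4 to 5.

B5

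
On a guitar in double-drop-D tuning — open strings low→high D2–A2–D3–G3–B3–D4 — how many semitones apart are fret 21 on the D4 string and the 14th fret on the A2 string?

D4 at fret 21 → B5 (MIDI 83); A2 at fret 14 → B3 (MIDI 59).
83 − 59 = 24, so the two pitches are 24 semitones apart, with B5 the higher.

24 semitones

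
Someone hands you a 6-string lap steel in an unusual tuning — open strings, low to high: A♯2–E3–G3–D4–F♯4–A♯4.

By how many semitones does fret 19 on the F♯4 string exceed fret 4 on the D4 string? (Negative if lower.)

19 semitones

F♯4 at fret 19 → C♯6 (MIDI 85); D4 at fret 4 → F♯4 (MIDI 66).
85 − 66 = 19, so the two pitches are 19 semitones apart.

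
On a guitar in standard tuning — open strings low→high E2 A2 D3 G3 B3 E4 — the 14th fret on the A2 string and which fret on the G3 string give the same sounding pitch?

4

Fret 14 on A2 is MIDI 45 + 14 = 59 (B3). On the G3 string (open MIDI 55), that pitch is 59 − 55 = fret 4.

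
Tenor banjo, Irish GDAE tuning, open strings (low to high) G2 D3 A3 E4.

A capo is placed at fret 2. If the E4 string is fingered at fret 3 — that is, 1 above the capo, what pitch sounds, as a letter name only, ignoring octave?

The capo raises the open E4 by 2 semitones to F#4; fretting 1 more gives E4 + 2 + 1 = E4 + 3 semitones, landing on G.

G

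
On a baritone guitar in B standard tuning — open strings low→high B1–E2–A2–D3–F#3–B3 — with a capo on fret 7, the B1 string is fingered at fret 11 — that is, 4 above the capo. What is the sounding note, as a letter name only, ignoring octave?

A#

The capo raises the open B1 by 7 semitones to F#2; fretting 4 more gives B1 + 7 + 4 = B1 + 11 semitones, landing on A#.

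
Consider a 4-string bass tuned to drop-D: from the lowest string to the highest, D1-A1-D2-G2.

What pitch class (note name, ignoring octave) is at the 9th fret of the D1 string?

B

The open D1 string plus 9 semitones: D–D#–E–F–F#–G–G#–A–A#–B.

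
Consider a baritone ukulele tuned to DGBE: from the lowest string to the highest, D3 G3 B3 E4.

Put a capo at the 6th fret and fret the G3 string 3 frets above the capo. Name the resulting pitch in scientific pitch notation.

E4

The capo raises the open G3 by 6 semitones to C#4; fretting 3 more gives G3 + 6 + 3 = G3 + 9 semitones = E4.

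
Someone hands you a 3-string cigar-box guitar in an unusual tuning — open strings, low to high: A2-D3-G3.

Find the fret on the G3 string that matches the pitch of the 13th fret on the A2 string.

3

A2 at fret 13 is A2 + 13 semitones = A#3.
The open G3 string is 10 semitones above the open A2, so the same pitch on the G3 string lies at fret 13 − 10 = 3.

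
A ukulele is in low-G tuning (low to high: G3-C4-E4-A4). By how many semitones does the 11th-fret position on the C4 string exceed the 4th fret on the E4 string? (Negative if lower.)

C4 at fret 11 → B4 (MIDI 71); E4 at fret 4 → G♯4 (MIDI 68).
71 − 68 = 3, so the two pitches are 3 semitones apart.

3 semitones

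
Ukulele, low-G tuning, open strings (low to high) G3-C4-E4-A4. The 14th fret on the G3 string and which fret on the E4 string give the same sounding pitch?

5

Fret 14 on G3 is MIDI 55 + 14 = 69 (A4). On the E4 string (open MIDI 64), that pitch is 69 − 64 = fret 5.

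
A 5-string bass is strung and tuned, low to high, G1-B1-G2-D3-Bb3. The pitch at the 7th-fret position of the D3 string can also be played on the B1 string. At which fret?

22

D3 at fret 7 is D3 + 7 semitones = A3.
The open B1 string is 15 semitones below the open D3, so the same pitch on the B1 string lies at fret 7 + 15 = 22.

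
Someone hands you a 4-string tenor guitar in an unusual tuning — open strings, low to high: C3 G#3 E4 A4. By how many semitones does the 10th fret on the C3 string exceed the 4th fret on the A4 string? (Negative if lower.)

C3 at fret 10 → A#3 (MIDI 58); A4 at fret 4 → C#5 (MIDI 73).
58 − 73 = -15, so the two pitches are 15 semitones apart.

-15 semitones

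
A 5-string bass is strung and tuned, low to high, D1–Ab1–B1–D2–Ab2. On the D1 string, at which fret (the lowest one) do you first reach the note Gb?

4

From D1, count semitones up the chromatic scale until reaching Gb: D–Eb–E–F–Gb — 4 steps.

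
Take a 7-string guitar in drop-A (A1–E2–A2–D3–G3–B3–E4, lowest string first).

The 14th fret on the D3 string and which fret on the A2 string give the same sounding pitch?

19

D3 at fret 14 is D3 + 14 semitones = E4.
The open A2 string is 5 semitones below the open D3, so the same pitch on the A2 string lies at fret 14 + 5 = 19.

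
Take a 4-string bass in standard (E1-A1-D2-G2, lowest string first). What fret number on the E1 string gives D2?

D2 is 10 semitones above the open E1 (E–F–F#–G–…–C–C#–D), so it sits at fret 10.

10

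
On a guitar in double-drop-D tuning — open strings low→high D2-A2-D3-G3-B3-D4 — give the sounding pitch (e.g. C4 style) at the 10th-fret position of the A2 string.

A2 is MIDI 45. Adding 10 gives 55, which is G3.

G3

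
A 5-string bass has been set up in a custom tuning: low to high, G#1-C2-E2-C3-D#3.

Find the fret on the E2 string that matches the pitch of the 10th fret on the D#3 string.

D#3 at fret 10 is D#3 + 10 semitones = C#4.
The open E2 string is 11 semitones below the open D#3, so the same pitch on the E2 string lies at fret 10 + 11 = 21.

21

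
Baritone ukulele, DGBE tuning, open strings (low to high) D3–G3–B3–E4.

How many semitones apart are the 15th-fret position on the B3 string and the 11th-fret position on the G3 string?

B3 at fret 15 → D5 (MIDI 74); G3 at fret 11 → F#4 (MIDI 66).
74 − 66 = 8, so the two pitches are 8 semitones apart, with D5 the higher.

8 semitones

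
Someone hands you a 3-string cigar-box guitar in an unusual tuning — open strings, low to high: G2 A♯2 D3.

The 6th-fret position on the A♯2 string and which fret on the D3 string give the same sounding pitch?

2

A♯2 at fret 6 is A♯2 + 6 semitones = E3.
The open D3 string is 4 semitones above the open A♯2, so the same pitch on the D3 string lies at fret 6 − 4 = 2.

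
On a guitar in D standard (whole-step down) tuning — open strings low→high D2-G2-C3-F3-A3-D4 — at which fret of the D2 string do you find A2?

A2 is 7 semitones above the open D2 (D–D#–E–F–F#–G–G#–A), so it sits at fret 7.

7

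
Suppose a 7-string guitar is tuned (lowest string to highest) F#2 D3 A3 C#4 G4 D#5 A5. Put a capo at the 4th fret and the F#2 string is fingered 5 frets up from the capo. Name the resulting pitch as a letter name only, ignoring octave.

D#

The capo raises the open F#2 by 4 semitones to A#2; fretting 5 more gives F#2 + 4 + 5 = F#2 + 9 semitones, landing on D#.
(Also written Eb.)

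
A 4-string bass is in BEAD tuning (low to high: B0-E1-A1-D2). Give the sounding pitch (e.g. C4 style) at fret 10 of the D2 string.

D2 is MIDI 38. Adding 10 gives 48, which is C3.

C3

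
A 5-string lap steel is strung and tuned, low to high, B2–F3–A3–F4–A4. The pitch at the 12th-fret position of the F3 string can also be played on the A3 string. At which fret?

8

Fret 12 on F3 is MIDI 53 + 12 = 65 (F4). On the A3 string (open MIDI 57), that pitch is 65 − 57 = fret 8.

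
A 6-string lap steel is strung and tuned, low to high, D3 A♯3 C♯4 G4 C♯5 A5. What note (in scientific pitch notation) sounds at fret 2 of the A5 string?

B5

The open A5 string plus 2 semitones: A–A#–B.
No B→C boundary is crossed, so the octave stays at 5.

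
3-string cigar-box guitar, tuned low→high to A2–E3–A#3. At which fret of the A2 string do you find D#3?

D#3 is 6 semitones above the open A2 (A–A#–B–C–C#–D–D#), so it sits at fret 6.

6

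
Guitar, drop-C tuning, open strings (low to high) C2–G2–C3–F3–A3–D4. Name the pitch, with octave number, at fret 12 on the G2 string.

G3

G2 is MIDI 43. Adding 12 gives 55, which is G3.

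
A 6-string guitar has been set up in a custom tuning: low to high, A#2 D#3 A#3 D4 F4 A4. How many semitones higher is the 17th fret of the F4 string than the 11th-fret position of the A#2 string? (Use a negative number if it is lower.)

F4 at fret 17 → A#5 (MIDI 82); A#2 at fret 11 → A3 (MIDI 57).
82 − 57 = 25, so the two pitches are 25 semitones apart.

25 semitones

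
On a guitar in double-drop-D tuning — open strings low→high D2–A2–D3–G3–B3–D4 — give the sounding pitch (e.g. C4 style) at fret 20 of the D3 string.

A♯4

D3 is MIDI 50. Adding 20 gives 70, which is A♯4.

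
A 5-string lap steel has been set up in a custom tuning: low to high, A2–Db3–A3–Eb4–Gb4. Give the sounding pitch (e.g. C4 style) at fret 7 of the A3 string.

Each fret is one semitone, so A3 + 7 = E4.

E4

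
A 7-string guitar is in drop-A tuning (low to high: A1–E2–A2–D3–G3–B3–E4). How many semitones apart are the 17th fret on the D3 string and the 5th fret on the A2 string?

D3 at fret 17 → G4 (MIDI 67); A2 at fret 5 → D3 (MIDI 50).
67 − 50 = 17, so the two pitches are 17 semitones apart, with G4 the higher.

17 semitones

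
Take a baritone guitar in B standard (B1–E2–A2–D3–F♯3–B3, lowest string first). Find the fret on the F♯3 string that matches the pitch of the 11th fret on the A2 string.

Fret 11 on A2 is MIDI 45 + 11 = 56 (G♯3). On the F♯3 string (open MIDI 54), that pitch is 56 − 54 = fret 2.

2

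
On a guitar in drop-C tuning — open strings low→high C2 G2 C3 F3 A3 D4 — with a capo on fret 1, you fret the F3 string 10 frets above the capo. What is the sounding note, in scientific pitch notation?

The capo raises the open F3 by 1 semitone to F#3; fretting 10 more gives F3 + 1 + 10 = F3 + 11 semitones = E4.

E4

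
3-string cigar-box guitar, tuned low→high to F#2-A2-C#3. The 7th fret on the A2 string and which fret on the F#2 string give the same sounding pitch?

A2 at fret 7 is A2 + 7 semitones = E3.
The open F#2 string is 3 semitones below the open A2, so the same pitch on the F#2 string lies at fret 7 + 3 = 10.

10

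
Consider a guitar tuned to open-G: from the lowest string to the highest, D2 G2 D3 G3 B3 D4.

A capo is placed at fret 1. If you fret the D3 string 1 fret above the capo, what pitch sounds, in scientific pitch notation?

E3

The capo raises the open D3 by 1 semitone to D#3; fretting 1 more gives D3 + 1 + 1 = D3 + 2 semitones = E3.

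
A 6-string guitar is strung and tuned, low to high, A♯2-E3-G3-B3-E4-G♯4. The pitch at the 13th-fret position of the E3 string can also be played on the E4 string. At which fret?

1

E3 at fret 13 is E3 + 13 semitones = F4.
The open E4 string is 12 semitones above the open E3, so the same pitch on the E4 string lies at fret 13 − 12 = 1.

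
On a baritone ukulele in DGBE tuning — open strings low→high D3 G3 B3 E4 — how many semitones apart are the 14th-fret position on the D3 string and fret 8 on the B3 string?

3 semitones

D3 at fret 14 → E4 (MIDI 64); B3 at fret 8 → G4 (MIDI 67).
64 − 67 = -3, so the two pitches are 3 semitones apart, with G4 the higher.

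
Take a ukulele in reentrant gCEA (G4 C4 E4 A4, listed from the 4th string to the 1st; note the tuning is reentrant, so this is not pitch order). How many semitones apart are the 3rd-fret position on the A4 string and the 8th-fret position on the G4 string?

3 semitones

A4 at fret 3 → C5 (MIDI 72); G4 at fret 8 → D#5 (MIDI 75).
72 − 75 = -3, so the two pitches are 3 semitones apart, with D#5 the higher.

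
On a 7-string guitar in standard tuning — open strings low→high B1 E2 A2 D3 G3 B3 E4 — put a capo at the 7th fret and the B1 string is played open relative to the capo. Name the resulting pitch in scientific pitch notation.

F#2

The capo raises the open B1 by 7 semitones to F#2; fretting 0 more gives B1 + 7 + 0 = B1 + 7 semitones = F#2.
(Also written Gb.)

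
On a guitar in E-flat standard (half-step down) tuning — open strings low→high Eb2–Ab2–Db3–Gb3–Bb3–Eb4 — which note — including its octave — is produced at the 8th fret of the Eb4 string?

B4

Each fret is one semitone, so Eb4 + 8 = B4.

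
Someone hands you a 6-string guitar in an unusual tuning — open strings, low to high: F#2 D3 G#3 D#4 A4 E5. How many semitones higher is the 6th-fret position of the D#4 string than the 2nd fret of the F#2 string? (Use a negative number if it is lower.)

D#4 at fret 6 → A4 (MIDI 69); F#2 at fret 2 → G#2 (MIDI 44).
69 − 44 = 25, so the two pitches are 25 semitones apart.

25 semitones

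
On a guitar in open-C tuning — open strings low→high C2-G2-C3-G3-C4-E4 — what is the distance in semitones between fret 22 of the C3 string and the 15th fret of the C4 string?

5 semitones

C3 at fret 22 → A#4 (MIDI 70); C4 at fret 15 → D#5 (MIDI 75).
70 − 75 = -5, so the two pitches are 5 semitones apart, with D#5 the higher.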